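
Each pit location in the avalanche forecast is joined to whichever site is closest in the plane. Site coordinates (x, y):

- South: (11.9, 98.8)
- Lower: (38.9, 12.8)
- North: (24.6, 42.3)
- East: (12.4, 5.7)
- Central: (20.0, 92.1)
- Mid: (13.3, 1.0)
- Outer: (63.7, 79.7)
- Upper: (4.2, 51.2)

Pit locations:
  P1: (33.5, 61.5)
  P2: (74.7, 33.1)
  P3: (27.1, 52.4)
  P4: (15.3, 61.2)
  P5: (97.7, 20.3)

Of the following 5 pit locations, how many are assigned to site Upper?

1

P1 → North
P2 → Lower
P3 → North
P4 → Upper
P5 → Lower
1 of the 5 goes to Upper.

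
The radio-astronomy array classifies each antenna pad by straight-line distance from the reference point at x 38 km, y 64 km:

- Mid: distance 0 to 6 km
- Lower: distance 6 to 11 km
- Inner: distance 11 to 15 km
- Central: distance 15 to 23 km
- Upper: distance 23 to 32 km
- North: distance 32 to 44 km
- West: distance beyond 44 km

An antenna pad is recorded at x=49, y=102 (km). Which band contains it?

Distance = √((49−38)² + (102−64)²) = √(121.000 + 1444.000) = 39.560 km.
32 ≤ 39.560 < 44 → North.

North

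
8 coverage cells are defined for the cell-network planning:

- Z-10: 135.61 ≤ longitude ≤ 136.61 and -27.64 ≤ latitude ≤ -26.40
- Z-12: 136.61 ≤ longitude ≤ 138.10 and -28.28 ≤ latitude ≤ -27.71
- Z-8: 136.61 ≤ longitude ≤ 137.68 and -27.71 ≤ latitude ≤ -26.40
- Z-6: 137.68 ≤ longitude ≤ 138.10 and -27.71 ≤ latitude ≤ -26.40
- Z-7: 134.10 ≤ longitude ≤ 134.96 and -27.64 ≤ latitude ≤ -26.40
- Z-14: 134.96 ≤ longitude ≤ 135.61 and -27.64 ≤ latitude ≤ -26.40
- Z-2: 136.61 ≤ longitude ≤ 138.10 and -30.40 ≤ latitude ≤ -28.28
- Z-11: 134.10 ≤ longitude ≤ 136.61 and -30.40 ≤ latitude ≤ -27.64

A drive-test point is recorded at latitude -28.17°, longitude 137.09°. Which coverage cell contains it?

Z-12

The point has longitude = 137.09 and latitude = -28.17.
Only Z-12 satisfies 136.61 ≤ longitude ≤ 138.10 and -28.28 ≤ latitude ≤ -27.71.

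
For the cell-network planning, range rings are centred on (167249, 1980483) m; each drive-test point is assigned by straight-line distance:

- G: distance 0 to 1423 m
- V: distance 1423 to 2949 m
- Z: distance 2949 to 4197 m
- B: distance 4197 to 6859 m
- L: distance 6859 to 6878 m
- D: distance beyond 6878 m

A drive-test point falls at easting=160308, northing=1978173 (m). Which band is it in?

Distance = √((160308−167249)² + (1978173−1980483)²) = √(48177481.000 + 5336100.000) = 7315.298 m.
6878 ≤ 7315.298 < ∞ → D.

D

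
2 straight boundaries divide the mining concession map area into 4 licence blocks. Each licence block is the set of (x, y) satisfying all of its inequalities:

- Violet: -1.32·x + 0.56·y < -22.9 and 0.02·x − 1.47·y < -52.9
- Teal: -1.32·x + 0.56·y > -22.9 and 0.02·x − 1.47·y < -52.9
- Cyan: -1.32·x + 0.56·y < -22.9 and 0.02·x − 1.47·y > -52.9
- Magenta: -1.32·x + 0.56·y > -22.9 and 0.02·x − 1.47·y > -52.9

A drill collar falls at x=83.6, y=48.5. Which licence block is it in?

Violet

-1.32·83.6 + 0.56·48.5 = -83.192, which is < -22.9
0.02·83.6 − 1.47·48.5 = -69.623, which is < -52.9
This sign pattern matches Violet.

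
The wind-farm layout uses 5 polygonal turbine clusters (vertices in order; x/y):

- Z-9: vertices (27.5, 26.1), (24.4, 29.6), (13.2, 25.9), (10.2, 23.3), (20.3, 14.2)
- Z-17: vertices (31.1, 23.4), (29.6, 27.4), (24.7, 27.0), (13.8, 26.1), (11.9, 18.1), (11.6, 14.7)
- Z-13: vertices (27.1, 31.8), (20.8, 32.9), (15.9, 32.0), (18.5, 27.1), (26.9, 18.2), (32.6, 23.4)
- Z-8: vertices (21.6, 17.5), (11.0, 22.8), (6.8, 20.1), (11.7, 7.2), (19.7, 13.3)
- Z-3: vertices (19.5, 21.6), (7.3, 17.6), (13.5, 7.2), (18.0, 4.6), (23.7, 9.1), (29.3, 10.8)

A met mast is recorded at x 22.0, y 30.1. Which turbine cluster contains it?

Cast a ray rightward from (22.0, 30.1). For each polygon, the edges (by vertex number in listed order) whose endpoints lie on opposite sides of y = 30.1, where each meets that height, and whether that is right or left of the point:
Z-9: no edge straddles that height → 0 crossings.
Z-17: no edge straddles that height → 0 crossings.
Z-13: 3–4 at x≈16.91 (left), 6–1 at x≈28.21 (right) → 1 crossing.
Z-8: no edge straddles that height → 0 crossings.
Z-3: no edge straddles that height → 0 crossings.
Only Z-13 has an odd count, so the point is inside Z-13.

Z-13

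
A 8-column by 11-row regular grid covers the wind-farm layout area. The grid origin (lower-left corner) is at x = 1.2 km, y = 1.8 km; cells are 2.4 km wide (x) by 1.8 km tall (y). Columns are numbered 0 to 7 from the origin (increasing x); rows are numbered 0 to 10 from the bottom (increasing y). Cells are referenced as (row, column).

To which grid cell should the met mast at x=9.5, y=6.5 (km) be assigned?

Column index: ⌊(9.5 − 1.2) / 2.4⌋ = ⌊3.458⌋ = 3
Row offset from origin: ⌊(6.5 − 1.8) / 1.8⌋ = ⌊2.611⌋ = 2 → row 2

(2, 3)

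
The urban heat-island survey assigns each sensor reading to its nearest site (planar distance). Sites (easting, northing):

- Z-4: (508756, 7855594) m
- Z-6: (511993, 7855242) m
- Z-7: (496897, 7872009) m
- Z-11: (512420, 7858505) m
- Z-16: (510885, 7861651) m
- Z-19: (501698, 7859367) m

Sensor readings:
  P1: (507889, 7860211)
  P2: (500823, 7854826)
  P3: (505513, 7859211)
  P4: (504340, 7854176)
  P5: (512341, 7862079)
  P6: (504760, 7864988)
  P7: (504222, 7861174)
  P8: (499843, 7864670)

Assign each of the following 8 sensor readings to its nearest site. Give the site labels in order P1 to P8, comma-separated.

Z-16, Z-19, Z-19, Z-4, Z-16, Z-19, Z-19, Z-19

P1 → Z-16 (d²=11049616.00)
P2 → Z-19 (d²=21386306.00)
P3 → Z-19 (d²=14578561.00)
P4 → Z-4 (d²=21511780.00)
P5 → Z-16 (d²=2303120.00)
P6 → Z-19 (d²=40971485.00)
P7 → Z-19 (d²=9635825.00)
P8 → Z-19 (d²=31562834.00)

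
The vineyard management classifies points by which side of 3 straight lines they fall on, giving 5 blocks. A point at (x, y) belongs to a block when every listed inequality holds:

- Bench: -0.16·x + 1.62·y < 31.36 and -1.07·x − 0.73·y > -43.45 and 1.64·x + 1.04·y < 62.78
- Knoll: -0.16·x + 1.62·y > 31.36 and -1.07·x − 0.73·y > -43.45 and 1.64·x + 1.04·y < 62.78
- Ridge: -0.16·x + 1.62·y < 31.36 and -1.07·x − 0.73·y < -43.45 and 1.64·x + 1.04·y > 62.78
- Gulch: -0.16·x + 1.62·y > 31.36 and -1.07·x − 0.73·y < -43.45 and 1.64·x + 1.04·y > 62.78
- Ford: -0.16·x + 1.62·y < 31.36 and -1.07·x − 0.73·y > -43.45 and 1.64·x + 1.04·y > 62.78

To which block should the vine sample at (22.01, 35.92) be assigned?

Gulch

-0.16·22.01 + 1.62·35.92 = 54.669, which is > 31.36
-1.07·22.01 − 0.73·35.92 = -49.772, which is < -43.45
1.64·22.01 + 1.04·35.92 = 73.453, which is > 62.78
This sign pattern matches Gulch.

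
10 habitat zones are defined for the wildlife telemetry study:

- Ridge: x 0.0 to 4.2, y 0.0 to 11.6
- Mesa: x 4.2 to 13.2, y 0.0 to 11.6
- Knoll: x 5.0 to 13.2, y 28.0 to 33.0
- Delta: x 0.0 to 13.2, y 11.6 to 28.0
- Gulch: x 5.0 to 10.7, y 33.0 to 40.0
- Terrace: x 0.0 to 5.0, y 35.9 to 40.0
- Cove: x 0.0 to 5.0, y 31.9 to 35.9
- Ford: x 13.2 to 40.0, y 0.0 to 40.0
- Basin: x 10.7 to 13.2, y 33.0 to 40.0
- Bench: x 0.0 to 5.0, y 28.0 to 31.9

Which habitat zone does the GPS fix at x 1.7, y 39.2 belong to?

Terrace

The point has x = 1.7 and y = 39.2.
Only Terrace satisfies 0.0 ≤ x ≤ 5.0 and 35.9 ≤ y ≤ 40.0.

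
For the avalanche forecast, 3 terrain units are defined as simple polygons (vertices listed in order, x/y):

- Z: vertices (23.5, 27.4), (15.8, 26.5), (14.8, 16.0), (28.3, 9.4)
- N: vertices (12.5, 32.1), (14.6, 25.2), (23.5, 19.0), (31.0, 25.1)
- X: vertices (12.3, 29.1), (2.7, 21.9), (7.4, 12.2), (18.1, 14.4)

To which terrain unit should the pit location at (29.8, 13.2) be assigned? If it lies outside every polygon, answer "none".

none

Cast a ray rightward from (29.8, 13.2). For each polygon, the edges (by vertex number in listed order) whose endpoints lie on opposite sides of y = 13.2, where each meets that height, and whether that is right or left of the point:
Z: 3–4 at x≈20.53 (left), 4–1 at x≈27.29 (left) → 0 crossings.
N: no edge straddles that height → 0 crossings.
X: 2–3 at x≈6.92 (left), 3–4 at x≈12.26 (left) → 0 crossings.
All counts are even, so the point lies outside every listed polygon.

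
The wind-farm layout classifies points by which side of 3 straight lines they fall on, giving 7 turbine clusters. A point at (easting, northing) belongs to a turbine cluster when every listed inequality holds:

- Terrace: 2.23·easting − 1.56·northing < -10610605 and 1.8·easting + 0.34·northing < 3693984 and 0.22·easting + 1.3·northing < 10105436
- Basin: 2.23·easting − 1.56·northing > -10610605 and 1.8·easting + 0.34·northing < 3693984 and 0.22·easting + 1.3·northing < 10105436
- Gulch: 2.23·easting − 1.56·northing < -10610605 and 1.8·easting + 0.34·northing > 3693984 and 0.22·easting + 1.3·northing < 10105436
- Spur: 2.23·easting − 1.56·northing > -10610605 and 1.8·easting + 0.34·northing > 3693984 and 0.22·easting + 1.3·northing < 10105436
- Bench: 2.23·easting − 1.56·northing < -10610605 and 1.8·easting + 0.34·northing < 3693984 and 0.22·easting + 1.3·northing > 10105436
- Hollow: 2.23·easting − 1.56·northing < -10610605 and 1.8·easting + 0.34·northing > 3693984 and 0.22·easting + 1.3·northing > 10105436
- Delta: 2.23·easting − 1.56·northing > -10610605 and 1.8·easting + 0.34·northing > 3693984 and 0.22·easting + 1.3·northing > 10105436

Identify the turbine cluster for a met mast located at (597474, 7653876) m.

Basin

2.23·597474 − 1.56·7653876 = -10607679.540, which is > -10610605
1.8·597474 + 0.34·7653876 = 3677771.040, which is < 3693984
0.22·597474 + 1.3·7653876 = 10081483.080, which is < 10105436
This sign pattern matches Basin.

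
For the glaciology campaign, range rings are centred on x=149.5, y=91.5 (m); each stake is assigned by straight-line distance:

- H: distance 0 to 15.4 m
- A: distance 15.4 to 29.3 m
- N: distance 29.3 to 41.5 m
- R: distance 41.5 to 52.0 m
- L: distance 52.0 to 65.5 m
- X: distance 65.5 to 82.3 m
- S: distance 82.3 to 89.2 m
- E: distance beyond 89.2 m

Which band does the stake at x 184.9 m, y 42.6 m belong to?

Distance = √((184.9−149.5)² + (42.6−91.5)²) = √(1253.160 + 2391.210) = 60.369 m.
52.0 ≤ 60.369 < 65.5 → L.

L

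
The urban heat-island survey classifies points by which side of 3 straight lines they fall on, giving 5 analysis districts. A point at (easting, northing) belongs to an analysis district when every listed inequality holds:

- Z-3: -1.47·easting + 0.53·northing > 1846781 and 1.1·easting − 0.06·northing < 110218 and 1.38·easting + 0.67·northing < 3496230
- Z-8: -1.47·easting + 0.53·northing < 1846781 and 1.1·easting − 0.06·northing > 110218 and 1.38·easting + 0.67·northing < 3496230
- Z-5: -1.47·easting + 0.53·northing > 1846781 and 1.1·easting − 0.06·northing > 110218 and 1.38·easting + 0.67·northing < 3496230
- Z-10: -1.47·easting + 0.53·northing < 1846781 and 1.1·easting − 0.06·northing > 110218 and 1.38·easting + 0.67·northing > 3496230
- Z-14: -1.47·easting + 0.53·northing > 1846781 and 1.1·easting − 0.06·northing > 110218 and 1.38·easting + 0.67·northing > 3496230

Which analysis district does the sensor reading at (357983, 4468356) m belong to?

-1.47·357983 + 0.53·4468356 = 1841993.670, which is < 1846781
1.1·357983 − 0.06·4468356 = 125679.940, which is > 110218
1.38·357983 + 0.67·4468356 = 3487815.060, which is < 3496230
This sign pattern matches Z-8.

Z-8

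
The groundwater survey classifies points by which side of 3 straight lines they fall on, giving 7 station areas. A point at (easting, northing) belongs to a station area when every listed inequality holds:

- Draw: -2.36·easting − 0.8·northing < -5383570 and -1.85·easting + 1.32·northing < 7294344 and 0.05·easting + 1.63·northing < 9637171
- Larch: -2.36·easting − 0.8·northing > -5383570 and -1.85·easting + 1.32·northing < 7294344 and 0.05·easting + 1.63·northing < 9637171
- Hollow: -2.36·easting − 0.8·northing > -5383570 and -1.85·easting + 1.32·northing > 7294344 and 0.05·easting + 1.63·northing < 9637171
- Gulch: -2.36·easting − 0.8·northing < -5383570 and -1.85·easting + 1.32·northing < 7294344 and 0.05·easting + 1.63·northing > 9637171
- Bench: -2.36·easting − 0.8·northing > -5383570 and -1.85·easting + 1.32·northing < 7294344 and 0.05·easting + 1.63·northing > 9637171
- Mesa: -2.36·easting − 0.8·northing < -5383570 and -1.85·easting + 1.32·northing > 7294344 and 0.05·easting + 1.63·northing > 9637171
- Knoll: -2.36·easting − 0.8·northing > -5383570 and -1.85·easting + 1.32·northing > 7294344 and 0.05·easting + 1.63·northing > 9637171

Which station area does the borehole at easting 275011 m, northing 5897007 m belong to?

Larch

-2.36·275011 − 0.8·5897007 = -5366631.560, which is > -5383570
-1.85·275011 + 1.32·5897007 = 7275278.890, which is < 7294344
0.05·275011 + 1.63·5897007 = 9625871.960, which is < 9637171
This sign pattern matches Larch.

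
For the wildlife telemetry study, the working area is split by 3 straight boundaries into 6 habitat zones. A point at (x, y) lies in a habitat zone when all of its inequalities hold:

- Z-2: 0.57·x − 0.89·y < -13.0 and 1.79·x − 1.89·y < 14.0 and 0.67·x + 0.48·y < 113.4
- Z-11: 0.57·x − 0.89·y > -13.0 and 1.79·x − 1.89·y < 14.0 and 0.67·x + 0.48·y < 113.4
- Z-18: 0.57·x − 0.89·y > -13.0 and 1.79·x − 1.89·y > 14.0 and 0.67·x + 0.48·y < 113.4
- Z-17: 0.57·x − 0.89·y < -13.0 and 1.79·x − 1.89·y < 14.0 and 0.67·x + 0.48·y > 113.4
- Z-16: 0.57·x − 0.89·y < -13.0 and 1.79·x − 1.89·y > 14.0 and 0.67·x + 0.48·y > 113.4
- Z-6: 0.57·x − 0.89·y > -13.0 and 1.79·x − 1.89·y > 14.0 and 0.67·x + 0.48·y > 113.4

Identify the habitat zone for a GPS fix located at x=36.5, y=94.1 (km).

Z-2

0.57·36.5 − 0.89·94.1 = -62.944, which is < -13.0
1.79·36.5 − 1.89·94.1 = -112.514, which is < 14.0
0.67·36.5 + 0.48·94.1 = 69.623, which is < 113.4
This sign pattern matches Z-2.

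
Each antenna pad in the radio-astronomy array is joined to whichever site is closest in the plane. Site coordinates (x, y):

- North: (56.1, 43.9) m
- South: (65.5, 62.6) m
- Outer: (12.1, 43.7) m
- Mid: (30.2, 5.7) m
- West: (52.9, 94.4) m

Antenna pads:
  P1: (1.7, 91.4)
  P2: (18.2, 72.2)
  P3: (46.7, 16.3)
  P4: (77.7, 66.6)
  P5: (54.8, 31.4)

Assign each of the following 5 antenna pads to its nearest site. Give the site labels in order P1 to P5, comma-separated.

P1 → Outer (d²=2383.45)
P2 → Outer (d²=849.46)
P3 → Mid (d²=384.61)
P4 → South (d²=164.84)
P5 → North (d²=157.94)

Outer, Outer, Mid, South, North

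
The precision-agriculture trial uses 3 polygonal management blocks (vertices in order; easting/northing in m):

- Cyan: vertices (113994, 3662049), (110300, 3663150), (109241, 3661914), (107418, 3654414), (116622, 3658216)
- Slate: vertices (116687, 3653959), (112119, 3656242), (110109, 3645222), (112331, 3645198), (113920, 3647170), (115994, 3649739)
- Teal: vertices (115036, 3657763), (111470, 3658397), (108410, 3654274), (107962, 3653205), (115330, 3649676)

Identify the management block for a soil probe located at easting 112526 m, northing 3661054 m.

Cast a ray rightward from (112526, 3661054). For each polygon, the edges (by vertex number in listed order) whose endpoints lie on opposite sides of northing = 3661054, where each meets that height, and whether that is right or left of the point:
Cyan: 3–4 at easting≈109032.0 (left), 5–1 at easting≈114676.2 (right) → 1 crossing.
Slate: no edge straddles that height → 0 crossings.
Teal: no edge straddles that height → 0 crossings.
Only Cyan has an odd count, so the point is inside Cyan.

Cyan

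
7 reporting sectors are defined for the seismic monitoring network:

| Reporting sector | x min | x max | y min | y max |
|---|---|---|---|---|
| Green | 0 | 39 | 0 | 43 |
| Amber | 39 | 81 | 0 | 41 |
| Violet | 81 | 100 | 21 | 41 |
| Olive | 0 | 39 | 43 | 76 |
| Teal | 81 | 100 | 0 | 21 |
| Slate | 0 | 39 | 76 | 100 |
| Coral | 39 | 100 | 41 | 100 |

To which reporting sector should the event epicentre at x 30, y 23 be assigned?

The point has x = 30 and y = 23.
Only Green satisfies 0 ≤ x ≤ 39 and 0 ≤ y ≤ 43.

Green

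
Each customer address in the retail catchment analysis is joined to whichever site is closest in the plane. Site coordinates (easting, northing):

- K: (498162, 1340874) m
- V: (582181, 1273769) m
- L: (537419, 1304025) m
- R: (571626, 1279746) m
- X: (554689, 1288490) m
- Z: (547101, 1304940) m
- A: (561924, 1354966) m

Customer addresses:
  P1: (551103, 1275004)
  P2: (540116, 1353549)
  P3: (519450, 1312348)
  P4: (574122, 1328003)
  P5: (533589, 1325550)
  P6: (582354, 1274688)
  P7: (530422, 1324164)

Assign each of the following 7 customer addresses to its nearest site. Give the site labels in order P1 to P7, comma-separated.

P1 → X (d²=194731592.00)
P2 → A (d²=477596753.00)
P3 → L (d²=392157290.00)
P4 → A (d²=875794573.00)
P5 → L (d²=477994525.00)
P6 → V (d²=874490.00)
P7 → L (d²=454537330.00)

X, A, L, A, L, V, L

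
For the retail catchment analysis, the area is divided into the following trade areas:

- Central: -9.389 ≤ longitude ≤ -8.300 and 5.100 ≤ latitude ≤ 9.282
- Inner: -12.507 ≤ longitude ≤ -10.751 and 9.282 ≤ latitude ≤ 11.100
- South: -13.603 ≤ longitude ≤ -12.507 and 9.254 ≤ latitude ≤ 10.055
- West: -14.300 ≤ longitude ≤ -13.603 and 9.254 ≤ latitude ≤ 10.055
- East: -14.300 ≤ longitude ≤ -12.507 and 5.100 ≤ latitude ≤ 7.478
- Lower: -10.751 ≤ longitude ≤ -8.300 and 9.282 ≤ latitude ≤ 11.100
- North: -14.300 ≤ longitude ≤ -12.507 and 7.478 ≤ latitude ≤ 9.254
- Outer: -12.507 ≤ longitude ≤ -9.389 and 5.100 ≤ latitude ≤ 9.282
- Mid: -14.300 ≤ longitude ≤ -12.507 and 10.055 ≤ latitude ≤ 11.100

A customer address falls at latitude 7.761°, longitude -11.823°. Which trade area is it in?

Outer

The point has longitude = -11.823 and latitude = 7.761.
Only Outer satisfies -12.507 ≤ longitude ≤ -9.389 and 5.100 ≤ latitude ≤ 9.282.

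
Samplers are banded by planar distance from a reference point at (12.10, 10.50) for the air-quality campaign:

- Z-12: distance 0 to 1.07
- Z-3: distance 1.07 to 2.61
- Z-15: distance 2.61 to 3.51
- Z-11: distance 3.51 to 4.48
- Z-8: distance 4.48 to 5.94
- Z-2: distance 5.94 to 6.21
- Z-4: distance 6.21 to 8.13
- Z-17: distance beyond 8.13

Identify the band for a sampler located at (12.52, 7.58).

Distance = √((12.52−12.10)² + (7.58−10.50)²) = √(0.176 + 8.526) = 2.950.
2.61 ≤ 2.950 < 3.51 → Z-15.

Z-15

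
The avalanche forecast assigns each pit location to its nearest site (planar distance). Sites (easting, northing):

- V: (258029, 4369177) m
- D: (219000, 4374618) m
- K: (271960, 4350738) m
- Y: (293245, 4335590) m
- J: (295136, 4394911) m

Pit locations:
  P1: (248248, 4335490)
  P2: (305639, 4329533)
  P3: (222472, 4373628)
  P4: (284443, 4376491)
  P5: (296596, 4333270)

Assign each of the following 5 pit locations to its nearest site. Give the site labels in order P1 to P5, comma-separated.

P1 → K (d²=794760448.00)
P2 → Y (d²=190298485.00)
P3 → D (d²=13034884.00)
P4 → J (d²=453636649.00)
P5 → Y (d²=16611601.00)

K, Y, D, J, Y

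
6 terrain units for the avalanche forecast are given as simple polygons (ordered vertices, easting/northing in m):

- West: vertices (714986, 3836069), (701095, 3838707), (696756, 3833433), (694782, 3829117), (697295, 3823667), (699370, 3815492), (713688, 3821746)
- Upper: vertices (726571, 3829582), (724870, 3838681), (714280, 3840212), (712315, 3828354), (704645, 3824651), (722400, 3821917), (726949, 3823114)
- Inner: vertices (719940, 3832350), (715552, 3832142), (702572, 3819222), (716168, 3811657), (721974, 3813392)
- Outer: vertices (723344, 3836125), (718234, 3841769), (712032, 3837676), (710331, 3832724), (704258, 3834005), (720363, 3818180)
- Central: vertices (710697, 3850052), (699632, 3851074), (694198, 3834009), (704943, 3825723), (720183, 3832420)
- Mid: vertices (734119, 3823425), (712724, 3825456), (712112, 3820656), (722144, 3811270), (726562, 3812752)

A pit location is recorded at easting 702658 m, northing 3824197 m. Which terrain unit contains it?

Cast a ray rightward from (702658, 3824197). For each polygon, the edges (by vertex number in listed order) whose endpoints lie on opposite sides of northing = 3824197, where each meets that height, and whether that is right or left of the point:
West: 4–5 at easting≈697050.6 (left), 7–1 at easting≈713910.1 (right) → 1 crossing.
Upper: 5–6 at easting≈707593.3 (right), 7–1 at easting≈726885.7 (right) → 2 crossings.
Inner: 2–3 at easting≈707570.1 (right), 5–1 at easting≈720814.7 (right) → 2 crossings.
Outer: 5–6 at easting≈714239.5 (right), 6–1 at easting≈721362.5 (right) → 2 crossings.
Central: no edge straddles that height → 0 crossings.
Mid: 1–2 at easting≈725986.6 (right), 2–3 at easting≈712563.5 (right) → 2 crossings.
Only West has an odd count, so the point is inside West.

West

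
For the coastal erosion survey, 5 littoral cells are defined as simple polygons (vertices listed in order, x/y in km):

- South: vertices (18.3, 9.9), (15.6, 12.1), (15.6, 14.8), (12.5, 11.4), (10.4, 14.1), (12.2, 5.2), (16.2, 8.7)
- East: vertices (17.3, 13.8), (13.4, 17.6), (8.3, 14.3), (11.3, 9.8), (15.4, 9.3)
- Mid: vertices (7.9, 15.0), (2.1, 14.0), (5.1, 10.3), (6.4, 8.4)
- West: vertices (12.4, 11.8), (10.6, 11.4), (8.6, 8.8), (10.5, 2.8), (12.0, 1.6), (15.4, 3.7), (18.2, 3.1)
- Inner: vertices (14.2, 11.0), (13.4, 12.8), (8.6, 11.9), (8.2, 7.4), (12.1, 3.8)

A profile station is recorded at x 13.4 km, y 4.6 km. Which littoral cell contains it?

West

Cast a ray rightward from (13.4, 4.6). For each polygon, the edges (by vertex number in listed order) whose endpoints lie on opposite sides of y = 4.6, where each meets that height, and whether that is right or left of the point:
South: no edge straddles that height → 0 crossings.
East: no edge straddles that height → 0 crossings.
Mid: no edge straddles that height → 0 crossings.
West: 3–4 at x≈9.93 (left), 7–1 at x≈17.20 (right) → 1 crossing.
Inner: 4–5 at x≈11.23 (left), 5–1 at x≈12.33 (left) → 0 crossings.
Only West has an odd count, so the point is inside West.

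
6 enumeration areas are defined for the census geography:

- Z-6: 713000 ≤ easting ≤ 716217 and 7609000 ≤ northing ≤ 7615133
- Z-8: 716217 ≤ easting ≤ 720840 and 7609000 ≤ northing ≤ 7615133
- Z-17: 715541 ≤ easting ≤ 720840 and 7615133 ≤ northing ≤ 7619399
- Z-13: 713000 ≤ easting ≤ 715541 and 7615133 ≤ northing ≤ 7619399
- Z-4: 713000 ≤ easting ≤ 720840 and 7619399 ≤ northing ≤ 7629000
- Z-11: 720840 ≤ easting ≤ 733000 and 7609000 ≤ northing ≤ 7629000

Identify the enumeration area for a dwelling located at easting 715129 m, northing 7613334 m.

The point has easting = 715129 and northing = 7613334.
Only Z-6 satisfies 713000 ≤ easting ≤ 716217 and 7609000 ≤ northing ≤ 7615133.

Z-6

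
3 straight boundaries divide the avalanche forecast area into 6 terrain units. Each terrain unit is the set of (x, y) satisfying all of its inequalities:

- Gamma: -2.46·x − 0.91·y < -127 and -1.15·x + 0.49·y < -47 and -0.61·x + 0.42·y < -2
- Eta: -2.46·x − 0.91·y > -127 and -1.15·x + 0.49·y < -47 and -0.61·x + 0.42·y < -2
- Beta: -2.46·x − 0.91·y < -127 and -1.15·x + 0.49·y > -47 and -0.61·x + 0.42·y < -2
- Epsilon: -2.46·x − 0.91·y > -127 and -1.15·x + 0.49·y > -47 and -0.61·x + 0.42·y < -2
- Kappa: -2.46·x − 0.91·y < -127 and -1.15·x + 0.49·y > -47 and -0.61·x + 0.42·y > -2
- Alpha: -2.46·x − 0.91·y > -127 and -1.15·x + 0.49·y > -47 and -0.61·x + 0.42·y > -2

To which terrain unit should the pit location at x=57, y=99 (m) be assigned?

-2.46·57 − 0.91·99 = -230.310, which is < -127
-1.15·57 + 0.49·99 = -17.040, which is > -47
-0.61·57 + 0.42·99 = 6.810, which is > -2
This sign pattern matches Kappa.

Kappa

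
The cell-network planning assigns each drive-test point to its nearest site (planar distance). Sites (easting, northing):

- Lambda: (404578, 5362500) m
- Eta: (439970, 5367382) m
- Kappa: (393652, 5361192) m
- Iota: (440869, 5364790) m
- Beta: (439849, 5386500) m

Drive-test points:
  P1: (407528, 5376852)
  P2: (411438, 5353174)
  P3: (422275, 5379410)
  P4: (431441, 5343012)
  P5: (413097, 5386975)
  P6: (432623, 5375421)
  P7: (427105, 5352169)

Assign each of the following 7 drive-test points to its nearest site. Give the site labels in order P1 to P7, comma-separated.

P1 → Lambda (d²=214682404.00)
P2 → Lambda (d²=134033876.00)
P3 → Beta (d²=359113576.00)
P4 → Iota (d²=563168468.00)
P5 → Lambda (d²=671598986.00)
P6 → Eta (d²=118603930.00)
P7 → Iota (d²=348737337.00)

Lambda, Lambda, Beta, Iota, Lambda, Eta, Iota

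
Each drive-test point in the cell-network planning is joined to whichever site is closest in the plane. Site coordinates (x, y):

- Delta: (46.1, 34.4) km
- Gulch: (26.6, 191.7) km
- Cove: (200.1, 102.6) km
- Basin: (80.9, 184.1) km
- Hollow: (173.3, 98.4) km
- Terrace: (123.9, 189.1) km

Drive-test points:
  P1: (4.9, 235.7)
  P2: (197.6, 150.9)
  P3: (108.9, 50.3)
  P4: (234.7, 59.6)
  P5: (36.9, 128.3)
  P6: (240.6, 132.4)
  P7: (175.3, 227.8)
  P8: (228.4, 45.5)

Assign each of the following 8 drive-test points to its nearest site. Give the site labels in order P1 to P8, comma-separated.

P1 → Gulch (d²=2406.89)
P2 → Cove (d²=2339.14)
P3 → Delta (d²=4196.65)
P4 → Cove (d²=3046.16)
P5 → Gulch (d²=4125.65)
P6 → Cove (d²=2528.29)
P7 → Terrace (d²=4139.65)
P8 → Cove (d²=4061.30)

Gulch, Cove, Delta, Cove, Gulch, Cove, Terrace, Cove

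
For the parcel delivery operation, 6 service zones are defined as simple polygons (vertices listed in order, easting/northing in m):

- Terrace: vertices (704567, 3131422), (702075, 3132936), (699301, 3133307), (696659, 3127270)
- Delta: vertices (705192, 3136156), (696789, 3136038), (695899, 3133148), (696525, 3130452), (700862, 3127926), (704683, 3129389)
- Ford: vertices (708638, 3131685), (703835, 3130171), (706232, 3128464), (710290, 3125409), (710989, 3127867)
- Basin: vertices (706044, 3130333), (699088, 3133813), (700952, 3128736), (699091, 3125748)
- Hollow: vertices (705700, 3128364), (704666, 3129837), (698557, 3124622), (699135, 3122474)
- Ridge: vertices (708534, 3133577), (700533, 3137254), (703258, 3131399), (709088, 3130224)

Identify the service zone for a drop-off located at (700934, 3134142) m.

Delta

Cast a ray rightward from (700934, 3134142). For each polygon, the edges (by vertex number in listed order) whose endpoints lie on opposite sides of northing = 3134142, where each meets that height, and whether that is right or left of the point:
Terrace: no edge straddles that height → 0 crossings.
Delta: 2–3 at easting≈696205.1 (left), 6–1 at easting≈705040.5 (right) → 1 crossing.
Ford: no edge straddles that height → 0 crossings.
Basin: no edge straddles that height → 0 crossings.
Hollow: no edge straddles that height → 0 crossings.
Ridge: 1–2 at easting≈707304.6 (right), 2–3 at easting≈701981.4 (right) → 2 crossings.
Only Delta has an odd count, so the point is inside Delta.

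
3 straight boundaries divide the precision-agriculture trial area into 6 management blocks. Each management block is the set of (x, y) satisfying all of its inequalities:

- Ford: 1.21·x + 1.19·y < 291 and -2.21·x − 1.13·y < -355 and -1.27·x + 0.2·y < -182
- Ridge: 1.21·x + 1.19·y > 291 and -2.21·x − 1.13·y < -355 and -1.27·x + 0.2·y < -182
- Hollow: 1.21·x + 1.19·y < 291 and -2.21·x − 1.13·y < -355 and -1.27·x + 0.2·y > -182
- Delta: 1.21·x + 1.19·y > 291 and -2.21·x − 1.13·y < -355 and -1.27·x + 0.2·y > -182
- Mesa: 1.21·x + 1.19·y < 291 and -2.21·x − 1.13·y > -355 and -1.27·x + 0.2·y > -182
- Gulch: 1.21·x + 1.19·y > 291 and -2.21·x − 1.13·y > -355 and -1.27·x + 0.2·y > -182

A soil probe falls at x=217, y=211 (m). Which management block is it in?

Ridge

1.21·217 + 1.19·211 = 513.660, which is > 291
-2.21·217 − 1.13·211 = -718.000, which is < -355
-1.27·217 + 0.2·211 = -233.390, which is < -182
This sign pattern matches Ridge.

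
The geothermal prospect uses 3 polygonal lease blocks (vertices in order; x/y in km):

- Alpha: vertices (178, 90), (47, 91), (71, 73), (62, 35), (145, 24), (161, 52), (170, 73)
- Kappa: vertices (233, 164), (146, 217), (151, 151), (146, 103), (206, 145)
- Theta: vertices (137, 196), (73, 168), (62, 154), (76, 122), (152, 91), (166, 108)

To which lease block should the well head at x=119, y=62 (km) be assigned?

Alpha

Cast a ray rightward from (119, 62). For each polygon, the edges (by vertex number in listed order) whose endpoints lie on opposite sides of y = 62, where each meets that height, and whether that is right or left of the point:
Alpha: 3–4 at x≈68.4 (left), 6–7 at x≈165.3 (right) → 1 crossing.
Kappa: no edge straddles that height → 0 crossings.
Theta: no edge straddles that height → 0 crossings.
Only Alpha has an odd count, so the point is inside Alpha.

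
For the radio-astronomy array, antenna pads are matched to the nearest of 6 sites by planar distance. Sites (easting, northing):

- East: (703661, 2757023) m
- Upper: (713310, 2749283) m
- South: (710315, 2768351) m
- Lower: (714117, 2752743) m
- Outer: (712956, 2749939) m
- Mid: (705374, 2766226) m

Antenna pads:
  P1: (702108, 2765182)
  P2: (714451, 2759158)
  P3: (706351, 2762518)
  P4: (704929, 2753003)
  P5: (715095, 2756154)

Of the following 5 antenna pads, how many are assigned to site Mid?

2

P1 → Mid
P2 → Lower
P3 → Mid
P4 → East
P5 → Lower
2 of the 5 go to Mid.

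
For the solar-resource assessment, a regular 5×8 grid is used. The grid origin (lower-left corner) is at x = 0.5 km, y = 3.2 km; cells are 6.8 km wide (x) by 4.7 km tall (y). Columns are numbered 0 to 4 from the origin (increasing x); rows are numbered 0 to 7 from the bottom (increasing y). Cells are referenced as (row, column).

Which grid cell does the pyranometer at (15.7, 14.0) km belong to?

Column index: ⌊(15.7 − 0.5) / 6.8⌋ = ⌊2.235⌋ = 2
Row offset from origin: ⌊(14.0 − 3.2) / 4.7⌋ = ⌊2.298⌋ = 2 → row 2

(2, 2)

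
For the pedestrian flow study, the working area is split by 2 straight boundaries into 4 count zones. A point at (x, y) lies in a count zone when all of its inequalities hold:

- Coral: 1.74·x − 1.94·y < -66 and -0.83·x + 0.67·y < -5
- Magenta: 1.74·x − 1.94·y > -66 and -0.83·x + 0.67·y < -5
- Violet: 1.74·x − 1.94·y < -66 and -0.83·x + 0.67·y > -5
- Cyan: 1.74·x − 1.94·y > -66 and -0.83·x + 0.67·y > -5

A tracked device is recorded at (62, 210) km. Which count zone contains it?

1.74·62 − 1.94·210 = -299.520, which is < -66
-0.83·62 + 0.67·210 = 89.240, which is > -5
This sign pattern matches Violet.

Violet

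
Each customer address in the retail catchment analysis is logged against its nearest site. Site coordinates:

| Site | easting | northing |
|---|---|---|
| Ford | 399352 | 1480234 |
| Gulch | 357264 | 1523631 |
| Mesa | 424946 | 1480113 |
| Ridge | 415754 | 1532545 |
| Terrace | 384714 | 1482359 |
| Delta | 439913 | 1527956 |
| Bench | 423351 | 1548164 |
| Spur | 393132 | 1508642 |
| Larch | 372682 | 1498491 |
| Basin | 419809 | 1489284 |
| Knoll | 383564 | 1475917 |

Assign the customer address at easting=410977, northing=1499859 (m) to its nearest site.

Squared distances to each site:
Ford: 520281250.000; Gulch: 3450194353.000; Mesa: 585037477.000; Ridge: 1091194325.000; Terrace: 995995169.000; Delta: 1626733505.000; Bench: 2486488901.000; Spur: 395585114.000; Larch: 1468378449.000; Basin: 189834849.000; Knoll: 1324691933.000.
Minimum at Basin.

Basin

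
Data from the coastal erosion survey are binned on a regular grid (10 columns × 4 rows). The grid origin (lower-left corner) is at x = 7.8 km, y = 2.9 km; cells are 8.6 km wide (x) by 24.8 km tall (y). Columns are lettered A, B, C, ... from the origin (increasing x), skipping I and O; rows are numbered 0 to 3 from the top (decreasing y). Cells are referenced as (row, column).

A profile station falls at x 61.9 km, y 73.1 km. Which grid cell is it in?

(1, G)

Column index: ⌊(61.9 − 7.8) / 8.6⌋ = ⌊6.291⌋ = 6 → column G
Row offset from origin: ⌊(73.1 − 2.9) / 24.8⌋ = ⌊2.831⌋ = 2 → row 1 (counted from top)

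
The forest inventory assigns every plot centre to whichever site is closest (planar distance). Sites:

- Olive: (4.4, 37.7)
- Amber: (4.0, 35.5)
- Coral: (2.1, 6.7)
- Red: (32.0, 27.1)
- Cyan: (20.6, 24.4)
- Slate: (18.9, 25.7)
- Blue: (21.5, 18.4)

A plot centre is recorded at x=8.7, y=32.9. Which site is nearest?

Amber

Squared distances to each site:
Olive: 41.530; Amber: 28.850; Coral: 730.000; Red: 576.530; Cyan: 213.860; Slate: 155.880; Blue: 374.090.
Minimum at Amber.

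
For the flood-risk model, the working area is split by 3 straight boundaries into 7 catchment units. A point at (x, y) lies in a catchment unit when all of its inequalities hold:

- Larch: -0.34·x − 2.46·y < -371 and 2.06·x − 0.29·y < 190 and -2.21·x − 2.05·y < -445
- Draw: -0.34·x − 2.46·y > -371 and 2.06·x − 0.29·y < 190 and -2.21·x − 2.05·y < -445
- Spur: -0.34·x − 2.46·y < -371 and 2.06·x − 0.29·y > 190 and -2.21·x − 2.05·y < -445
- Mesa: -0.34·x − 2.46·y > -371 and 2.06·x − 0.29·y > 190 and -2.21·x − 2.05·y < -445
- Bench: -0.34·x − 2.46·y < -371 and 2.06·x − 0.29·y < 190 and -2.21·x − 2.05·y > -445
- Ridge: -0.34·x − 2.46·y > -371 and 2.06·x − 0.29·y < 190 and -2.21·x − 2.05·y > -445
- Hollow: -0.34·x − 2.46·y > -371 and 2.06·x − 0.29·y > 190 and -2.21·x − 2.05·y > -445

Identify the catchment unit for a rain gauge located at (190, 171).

Spur

-0.34·190 − 2.46·171 = -485.260, which is < -371
2.06·190 − 0.29·171 = 341.810, which is > 190
-2.21·190 − 2.05·171 = -770.450, which is < -445
This sign pattern matches Spur.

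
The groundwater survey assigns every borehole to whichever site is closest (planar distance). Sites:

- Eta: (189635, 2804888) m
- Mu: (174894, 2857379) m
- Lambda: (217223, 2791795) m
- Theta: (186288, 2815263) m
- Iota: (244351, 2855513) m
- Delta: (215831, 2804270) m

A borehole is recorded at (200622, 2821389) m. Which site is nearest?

Squared distances to each site:
Eta: 392997170.000; Mu: 1957210084.000; Lambda: 1151398037.000; Theta: 242991432.000; Iota: 3076672817.000; Delta: 524373842.000.
Minimum at Theta.

Theta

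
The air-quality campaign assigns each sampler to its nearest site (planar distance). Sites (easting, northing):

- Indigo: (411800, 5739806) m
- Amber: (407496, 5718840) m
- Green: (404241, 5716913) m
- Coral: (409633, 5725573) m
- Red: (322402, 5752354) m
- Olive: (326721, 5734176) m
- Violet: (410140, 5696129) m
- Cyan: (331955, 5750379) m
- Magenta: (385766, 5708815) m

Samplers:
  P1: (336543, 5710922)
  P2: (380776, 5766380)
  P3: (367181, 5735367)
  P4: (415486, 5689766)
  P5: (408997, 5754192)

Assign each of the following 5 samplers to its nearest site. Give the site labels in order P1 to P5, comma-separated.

Olive, Indigo, Magenta, Violet, Indigo

P1 → Olive (d²=637220200.00)
P2 → Indigo (d²=1668666052.00)
P3 → Magenta (d²=1050410929.00)
P4 → Violet (d²=69067485.00)
P5 → Indigo (d²=214813805.00)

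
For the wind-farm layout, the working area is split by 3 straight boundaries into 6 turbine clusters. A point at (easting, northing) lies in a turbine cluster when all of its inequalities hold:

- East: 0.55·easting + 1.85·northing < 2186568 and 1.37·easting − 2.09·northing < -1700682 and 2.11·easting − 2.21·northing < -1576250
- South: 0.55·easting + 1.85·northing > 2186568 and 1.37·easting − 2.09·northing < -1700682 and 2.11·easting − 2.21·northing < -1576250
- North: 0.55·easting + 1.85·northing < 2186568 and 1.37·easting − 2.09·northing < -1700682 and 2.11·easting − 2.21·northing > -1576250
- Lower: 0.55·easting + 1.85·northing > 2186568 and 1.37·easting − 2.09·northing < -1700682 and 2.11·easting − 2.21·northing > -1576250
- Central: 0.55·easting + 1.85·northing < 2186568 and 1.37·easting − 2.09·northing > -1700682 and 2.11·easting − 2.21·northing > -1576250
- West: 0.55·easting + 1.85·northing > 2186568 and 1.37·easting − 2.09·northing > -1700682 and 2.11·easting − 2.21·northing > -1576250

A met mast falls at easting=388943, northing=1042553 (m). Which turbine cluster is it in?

Central

0.55·388943 + 1.85·1042553 = 2142641.700, which is < 2186568
1.37·388943 − 2.09·1042553 = -1646083.860, which is > -1700682
2.11·388943 − 2.21·1042553 = -1483372.400, which is > -1576250
This sign pattern matches Central.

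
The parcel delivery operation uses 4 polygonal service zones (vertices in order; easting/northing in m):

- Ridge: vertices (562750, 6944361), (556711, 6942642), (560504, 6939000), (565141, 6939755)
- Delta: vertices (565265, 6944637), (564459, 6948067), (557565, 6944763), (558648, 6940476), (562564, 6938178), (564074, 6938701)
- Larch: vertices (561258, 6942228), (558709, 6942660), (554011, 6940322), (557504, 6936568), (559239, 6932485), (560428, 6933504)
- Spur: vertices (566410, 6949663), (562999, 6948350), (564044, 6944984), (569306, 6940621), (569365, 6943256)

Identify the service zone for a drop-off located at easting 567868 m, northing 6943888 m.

Spur

Cast a ray rightward from (567868, 6943888). For each polygon, the edges (by vertex number in listed order) whose endpoints lie on opposite sides of northing = 6943888, where each meets that height, and whether that is right or left of the point:
Ridge: 1–2 at easting≈561088.3 (left), 4–1 at easting≈562995.5 (left) → 0 crossings.
Delta: 3–4 at easting≈557786.0 (left), 6–1 at easting≈565114.7 (left) → 0 crossings.
Larch: no edge straddles that height → 0 crossings.
Spur: 3–4 at easting≈565365.8 (left), 5–1 at easting≈569073.5 (right) → 1 crossing.
Only Spur has an odd count, so the point is inside Spur.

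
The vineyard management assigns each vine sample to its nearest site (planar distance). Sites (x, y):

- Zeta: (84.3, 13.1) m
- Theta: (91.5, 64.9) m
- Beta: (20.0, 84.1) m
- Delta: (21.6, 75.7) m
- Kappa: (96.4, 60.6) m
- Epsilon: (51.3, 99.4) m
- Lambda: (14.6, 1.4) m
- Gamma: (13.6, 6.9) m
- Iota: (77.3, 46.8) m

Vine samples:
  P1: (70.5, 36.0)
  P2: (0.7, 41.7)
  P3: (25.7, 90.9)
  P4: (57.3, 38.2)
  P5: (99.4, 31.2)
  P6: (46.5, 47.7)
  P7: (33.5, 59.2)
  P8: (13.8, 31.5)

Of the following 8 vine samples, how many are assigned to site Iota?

3

P1 → Iota
P2 → Gamma
P3 → Beta
P4 → Iota
P5 → Zeta
P6 → Iota
P7 → Delta
P8 → Gamma
3 of the 8 go to Iota.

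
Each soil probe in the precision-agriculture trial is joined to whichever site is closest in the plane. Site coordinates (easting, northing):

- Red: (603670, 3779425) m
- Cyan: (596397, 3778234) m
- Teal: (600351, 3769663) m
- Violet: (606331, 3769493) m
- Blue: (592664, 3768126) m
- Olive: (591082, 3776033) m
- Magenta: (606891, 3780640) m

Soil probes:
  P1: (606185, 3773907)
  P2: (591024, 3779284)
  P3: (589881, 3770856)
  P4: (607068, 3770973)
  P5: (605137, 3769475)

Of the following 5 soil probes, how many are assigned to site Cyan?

0

P1 → Violet
P2 → Olive
P3 → Blue
P4 → Violet
P5 → Violet
0 of the 5 go to Cyan.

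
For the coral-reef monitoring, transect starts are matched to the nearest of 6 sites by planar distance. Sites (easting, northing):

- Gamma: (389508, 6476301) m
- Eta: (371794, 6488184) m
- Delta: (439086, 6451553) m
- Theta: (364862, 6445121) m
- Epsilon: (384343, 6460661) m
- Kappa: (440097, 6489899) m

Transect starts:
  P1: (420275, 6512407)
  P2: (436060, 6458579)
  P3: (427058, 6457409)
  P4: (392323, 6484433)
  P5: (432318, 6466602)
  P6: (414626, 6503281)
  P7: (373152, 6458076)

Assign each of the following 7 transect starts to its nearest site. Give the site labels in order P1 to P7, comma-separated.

Kappa, Delta, Delta, Gamma, Delta, Kappa, Epsilon

P1 → Kappa (d²=899521748.00)
P2 → Delta (d²=58521352.00)
P3 → Delta (d²=178965520.00)
P4 → Gamma (d²=74053649.00)
P5 → Delta (d²=272278225.00)
P6 → Kappa (d²=827849765.00)
P7 → Epsilon (d²=131920706.00)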